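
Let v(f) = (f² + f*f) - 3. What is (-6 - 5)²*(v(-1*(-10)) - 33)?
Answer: 19844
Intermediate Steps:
v(f) = -3 + 2*f² (v(f) = (f² + f²) - 3 = 2*f² - 3 = -3 + 2*f²)
(-6 - 5)²*(v(-1*(-10)) - 33) = (-6 - 5)²*((-3 + 2*(-1*(-10))²) - 33) = (-11)²*((-3 + 2*10²) - 33) = 121*((-3 + 2*100) - 33) = 121*((-3 + 200) - 33) = 121*(197 - 33) = 121*164 = 19844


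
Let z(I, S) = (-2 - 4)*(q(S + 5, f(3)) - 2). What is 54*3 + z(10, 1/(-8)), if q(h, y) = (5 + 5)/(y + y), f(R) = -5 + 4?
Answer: 204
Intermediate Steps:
f(R) = -1
q(h, y) = 5/y (q(h, y) = 10/((2*y)) = 10*(1/(2*y)) = 5/y)
z(I, S) = 42 (z(I, S) = (-2 - 4)*(5/(-1) - 2) = -6*(5*(-1) - 2) = -6*(-5 - 2) = -6*(-7) = 42)
54*3 + z(10, 1/(-8)) = 54*3 + 42 = 162 + 42 = 204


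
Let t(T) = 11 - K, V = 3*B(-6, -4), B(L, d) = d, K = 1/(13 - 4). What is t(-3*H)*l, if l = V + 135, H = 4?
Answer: 4018/3 ≈ 1339.3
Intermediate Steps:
K = ⅑ (K = 1/9 = ⅑ ≈ 0.11111)
V = -12 (V = 3*(-4) = -12)
t(T) = 98/9 (t(T) = 11 - 1*⅑ = 11 - ⅑ = 98/9)
l = 123 (l = -12 + 135 = 123)
t(-3*H)*l = (98/9)*123 = 4018/3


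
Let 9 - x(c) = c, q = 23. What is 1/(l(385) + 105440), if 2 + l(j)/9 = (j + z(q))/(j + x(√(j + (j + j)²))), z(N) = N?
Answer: 4617855491/486808308106234 + 918*√593285/1217020770265585 ≈ 9.4866e-6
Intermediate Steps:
x(c) = 9 - c
l(j) = -18 + 9*(23 + j)/(9 + j - √(j + 4*j²)) (l(j) = -18 + 9*((j + 23)/(j + (9 - √(j + (j + j)²)))) = -18 + 9*((23 + j)/(j + (9 - √(j + (2*j)²)))) = -18 + 9*((23 + j)/(j + (9 - √(j + 4*j²)))) = -18 + 9*((23 + j)/(9 + j - √(j + 4*j²))) = -18 + 9*(23 + j)/(9 + j - √(j + 4*j²)))
1/(l(385) + 105440) = 1/(9*(5 - 1*385 + 2*√(385*(1 + 4*385)))/(9 + 385 - √(385*(1 + 4*385))) + 105440) = 1/(9*(5 - 385 + 2*√(385*(1 + 1540)))/(9 + 385 - √(385*(1 + 1540))) + 105440) = 1/(9*(5 - 385 + 2*√(385*1541))/(9 + 385 - √(385*1541)) + 105440) = 1/(9*(5 - 385 + 2*√593285)/(9 + 385 - √593285) + 105440) = 1/(9*(-380 + 2*√593285)/(394 - √593285) + 105440) = 1/(105440 + 9*(-380 + 2*√593285)/(394 - √593285))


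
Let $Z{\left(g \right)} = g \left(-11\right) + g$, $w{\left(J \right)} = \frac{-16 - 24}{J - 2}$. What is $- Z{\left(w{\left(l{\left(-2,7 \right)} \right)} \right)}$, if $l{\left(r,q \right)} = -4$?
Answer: $\frac{200}{3} \approx 66.667$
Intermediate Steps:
$w{\left(J \right)} = - \frac{40}{-2 + J}$
$Z{\left(g \right)} = - 10 g$ ($Z{\left(g \right)} = - 11 g + g = - 10 g$)
$- Z{\left(w{\left(l{\left(-2,7 \right)} \right)} \right)} = - \left(-10\right) \left(- \frac{40}{-2 - 4}\right) = - \left(-10\right) \left(- \frac{40}{-6}\right) = - \left(-10\right) \left(\left(-40\right) \left(- \frac{1}{6}\right)\right) = - \frac{\left(-10\right) 20}{3} = \left(-1\right) \left(- \frac{200}{3}\right) = \frac{200}{3}$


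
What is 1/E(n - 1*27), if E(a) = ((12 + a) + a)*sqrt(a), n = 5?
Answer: I*sqrt(22)/704 ≈ 0.0066625*I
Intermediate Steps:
E(a) = sqrt(a)*(12 + 2*a) (E(a) = (12 + 2*a)*sqrt(a) = sqrt(a)*(12 + 2*a))
1/E(n - 1*27) = 1/(2*sqrt(5 - 1*27)*(6 + (5 - 1*27))) = 1/(2*sqrt(5 - 27)*(6 + (5 - 27))) = 1/(2*sqrt(-22)*(6 - 22)) = 1/(2*(I*sqrt(22))*(-16)) = 1/(-32*I*sqrt(22)) = I*sqrt(22)/704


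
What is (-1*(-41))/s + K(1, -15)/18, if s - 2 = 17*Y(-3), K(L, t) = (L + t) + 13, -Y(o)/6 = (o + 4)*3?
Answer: -521/2736 ≈ -0.19042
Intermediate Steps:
Y(o) = -72 - 18*o (Y(o) = -6*(o + 4)*3 = -6*(4 + o)*3 = -6*(12 + 3*o) = -72 - 18*o)
K(L, t) = 13 + L + t
s = -304 (s = 2 + 17*(-72 - 18*(-3)) = 2 + 17*(-72 + 54) = 2 + 17*(-18) = 2 - 306 = -304)
(-1*(-41))/s + K(1, -15)/18 = -1*(-41)/(-304) + (13 + 1 - 15)/18 = 41*(-1/304) - 1*1/18 = -41/304 - 1/18 = -521/2736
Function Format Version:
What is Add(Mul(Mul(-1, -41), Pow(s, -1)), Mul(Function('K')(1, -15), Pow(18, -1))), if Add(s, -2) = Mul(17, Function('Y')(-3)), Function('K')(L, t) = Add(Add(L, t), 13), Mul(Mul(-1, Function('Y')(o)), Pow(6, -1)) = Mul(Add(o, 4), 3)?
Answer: Rational(-521, 2736) ≈ -0.19042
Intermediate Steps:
Function('Y')(o) = Add(-72, Mul(-18, o)) (Function('Y')(o) = Mul(-6, Mul(Add(o, 4), 3)) = Mul(-6, Mul(Add(4, o), 3)) = Mul(-6, Add(12, Mul(3, o))) = Add(-72, Mul(-18, o)))
Function('K')(L, t) = Add(13, L, t)
s = -304 (s = Add(2, Mul(17, Add(-72, Mul(-18, -3)))) = Add(2, Mul(17, Add(-72, 54))) = Add(2, Mul(17, -18)) = Add(2, -306) = -304)
Add(Mul(Mul(-1, -41), Pow(s, -1)), Mul(Function('K')(1, -15), Pow(18, -1))) = Add(Mul(Mul(-1, -41), Pow(-304, -1)), Mul(Add(13, 1, -15), Pow(18, -1))) = Add(Mul(41, Rational(-1, 304)), Mul(-1, Rational(1, 18))) = Add(Rational(-41, 304), Rational(-1, 18)) = Rational(-521, 2736)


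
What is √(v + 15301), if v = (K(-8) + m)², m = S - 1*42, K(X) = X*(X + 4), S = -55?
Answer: √19526 ≈ 139.74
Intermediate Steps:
K(X) = X*(4 + X)
m = -97 (m = -55 - 1*42 = -55 - 42 = -97)
v = 4225 (v = (-8*(4 - 8) - 97)² = (-8*(-4) - 97)² = (32 - 97)² = (-65)² = 4225)
√(v + 15301) = √(4225 + 15301) = √19526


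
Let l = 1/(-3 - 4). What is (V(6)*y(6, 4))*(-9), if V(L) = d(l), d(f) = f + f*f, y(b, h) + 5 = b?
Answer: 54/49 ≈ 1.1020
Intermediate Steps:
y(b, h) = -5 + b
l = -⅐ (l = 1/(-7) = -⅐ ≈ -0.14286)
d(f) = f + f²
V(L) = -6/49 (V(L) = -(1 - ⅐)/7 = -⅐*6/7 = -6/49)
(V(6)*y(6, 4))*(-9) = -6*(-5 + 6)/49*(-9) = -6/49*1*(-9) = -6/49*(-9) = 54/49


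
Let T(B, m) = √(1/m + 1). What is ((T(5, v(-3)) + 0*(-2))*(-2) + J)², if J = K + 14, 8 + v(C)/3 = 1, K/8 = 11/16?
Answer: 32261/84 - 52*√105/7 ≈ 307.94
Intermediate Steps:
K = 11/2 (K = 8*(11/16) = 11/2 ≈ 5.5000)
v(C) = -21 (v(C) = -24 + 3*1 = -24 + 3 = -21)
J = 39/2 (J = 11/2 + 14 = 39/2 ≈ 19.500)
T(B, m) = √(1 + 1/m) (T(B, m) = √(1/m + 1) = √(1 + 1/m))
((T(5, v(-3)) + 0*(-2))*(-2) + J)² = ((√((1 - 21)/(-21)) + 0*(-2))*(-2) + 39/2)² = ((√(-1/21*(-20)) + 0)*(-2) + 39/2)² = ((√(20/21) + 0)*(-2) + 39/2)² = ((2*√105/21 + 0)*(-2) + 39/2)² = ((2*√105/21)*(-2) + 39/2)² = (-4*√105/21 + 39/2)² = (39/2 - 4*√105/21)²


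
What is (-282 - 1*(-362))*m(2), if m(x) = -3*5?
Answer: -1200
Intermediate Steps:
m(x) = -15
(-282 - 1*(-362))*m(2) = (-282 - 1*(-362))*(-15) = (-282 + 362)*(-15) = 80*(-15) = -1200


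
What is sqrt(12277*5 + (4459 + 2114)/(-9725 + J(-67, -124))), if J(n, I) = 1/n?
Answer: sqrt(723910933510654)/108596 ≈ 247.76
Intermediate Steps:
sqrt(12277*5 + (4459 + 2114)/(-9725 + J(-67, -124))) = sqrt(12277*5 + (4459 + 2114)/(-9725 + 1/(-67))) = sqrt(61385 + 6573/(-9725 - 1/67)) = sqrt(61385 + 6573/(-651576/67)) = sqrt(61385 + 6573*(-67/651576)) = sqrt(61385 - 146797/217192) = sqrt(13332184123/217192) = sqrt(723910933510654)/108596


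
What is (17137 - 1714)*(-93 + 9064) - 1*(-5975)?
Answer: 138365708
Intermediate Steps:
(17137 - 1714)*(-93 + 9064) - 1*(-5975) = 15423*8971 + 5975 = 138359733 + 5975 = 138365708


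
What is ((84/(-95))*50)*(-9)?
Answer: 7560/19 ≈ 397.89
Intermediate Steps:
((84/(-95))*50)*(-9) = ((84*(-1/95))*50)*(-9) = -84/95*50*(-9) = -840/19*(-9) = 7560/19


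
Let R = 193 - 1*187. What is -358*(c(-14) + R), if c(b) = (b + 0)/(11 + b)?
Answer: -11456/3 ≈ -3818.7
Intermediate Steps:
R = 6 (R = 193 - 187 = 6)
c(b) = b/(11 + b)
-358*(c(-14) + R) = -358*(-14/(11 - 14) + 6) = -358*(-14/(-3) + 6) = -358*(-14*(-⅓) + 6) = -358*(14/3 + 6) = -358*32/3 = -11456/3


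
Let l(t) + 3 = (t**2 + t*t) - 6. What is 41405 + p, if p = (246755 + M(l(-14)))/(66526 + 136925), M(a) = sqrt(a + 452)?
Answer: 8424135410/203451 + sqrt(835)/203451 ≈ 41406.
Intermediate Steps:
l(t) = -9 + 2*t**2 (l(t) = -3 + ((t**2 + t*t) - 6) = -3 + ((t**2 + t**2) - 6) = -3 + (2*t**2 - 6) = -3 + (-6 + 2*t**2) = -9 + 2*t**2)
M(a) = sqrt(452 + a)
p = 246755/203451 + sqrt(835)/203451 (p = (246755 + sqrt(452 + (-9 + 2*(-14)**2)))/(66526 + 136925) = (246755 + sqrt(452 + (-9 + 2*196)))/203451 = (246755 + sqrt(452 + (-9 + 392)))*(1/203451) = (246755 + sqrt(452 + 383))*(1/203451) = (246755 + sqrt(835))*(1/203451) = 246755/203451 + sqrt(835)/203451 ≈ 1.2130)
41405 + p = 41405 + (246755/203451 + sqrt(835)/203451) = 8424135410/203451 + sqrt(835)/203451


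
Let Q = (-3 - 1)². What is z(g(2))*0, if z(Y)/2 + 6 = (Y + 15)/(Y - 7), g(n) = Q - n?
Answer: 0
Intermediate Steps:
Q = 16 (Q = (-4)² = 16)
g(n) = 16 - n
z(Y) = -12 + 2*(15 + Y)/(-7 + Y) (z(Y) = -12 + 2*((Y + 15)/(Y - 7)) = -12 + 2*((15 + Y)/(-7 + Y)) = -12 + 2*(15 + Y)/(-7 + Y))
z(g(2))*0 = (2*(57 - 5*(16 - 1*2))/(-7 + (16 - 1*2)))*0 = (2*(57 - 5*(16 - 2))/(-7 + (16 - 2)))*0 = (2*(57 - 5*14)/(-7 + 14))*0 = (2*(57 - 70)/7)*0 = (2*(⅐)*(-13))*0 = -26/7*0 = 0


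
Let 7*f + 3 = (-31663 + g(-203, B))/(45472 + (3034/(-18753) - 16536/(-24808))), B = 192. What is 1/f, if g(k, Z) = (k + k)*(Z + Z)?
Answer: -2644364980033/2691526947450 ≈ -0.98248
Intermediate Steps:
g(k, Z) = 4*Z*k (g(k, Z) = (2*k)*(2*Z) = 4*Z*k)
f = -2691526947450/2644364980033 (f = -3/7 + ((-31663 + 4*192*(-203))/(45472 + (3034/(-18753) - 16536/(-24808))))/7 = -3/7 + ((-31663 - 155904)/(45472 + (3034*(-1/18753) - 16536*(-1/24808))))/7 = -3/7 + (-187567/(45472 + (-3034/18753 + 2067/3101)))/7 = -3/7 + (-187567/(45472 + 4193431/8307579))/7 = -3/7 + (-187567/377766425719/8307579)/7 = -3/7 + (-187567*8307579/377766425719)/7 = -3/7 + (⅐)*(-1558227670293/377766425719) = -3/7 - 222603952899/377766425719 = -2691526947450/2644364980033 ≈ -1.0178)
1/f = 1/(-2691526947450/2644364980033) = -2644364980033/2691526947450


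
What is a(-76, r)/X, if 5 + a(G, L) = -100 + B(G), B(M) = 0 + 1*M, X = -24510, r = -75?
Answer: 181/24510 ≈ 0.0073847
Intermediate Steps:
B(M) = M (B(M) = 0 + M = M)
a(G, L) = -105 + G (a(G, L) = -5 + (-100 + G) = -105 + G)
a(-76, r)/X = (-105 - 76)/(-24510) = -181*(-1/24510) = 181/24510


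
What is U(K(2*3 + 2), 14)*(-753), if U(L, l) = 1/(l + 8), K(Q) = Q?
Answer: -753/22 ≈ -34.227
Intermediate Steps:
U(L, l) = 1/(8 + l)
U(K(2*3 + 2), 14)*(-753) = -753/(8 + 14) = -753/22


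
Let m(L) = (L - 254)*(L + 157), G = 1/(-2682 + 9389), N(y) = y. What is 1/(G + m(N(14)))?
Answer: -6707/275255279 ≈ -2.4366e-5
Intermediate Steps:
G = 1/6707 ≈ 0.00014910
m(L) = (-254 + L)*(157 + L)
1/(G + m(N(14))) = 1/(1/6707 + (-39878 + 14² - 97*14)) = 1/(1/6707 + (-39878 + 196 - 1358)) = 1/(1/6707 - 41040) = 1/(-275255279/6707) = -6707/275255279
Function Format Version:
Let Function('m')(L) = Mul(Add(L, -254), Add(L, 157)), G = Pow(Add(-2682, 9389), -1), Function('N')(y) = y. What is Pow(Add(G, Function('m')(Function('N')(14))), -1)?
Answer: Rational(-6707, 275255279) ≈ -2.4366e-5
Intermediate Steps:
G = Rational(1, 6707) (G = Pow(6707, -1) = Rational(1, 6707) ≈ 0.00014910)
Function('m')(L) = Mul(Add(-254, L), Add(157, L))
Pow(Add(G, Function('m')(Function('N')(14))), -1) = Pow(Add(Rational(1, 6707), Add(-39878, Pow(14, 2), Mul(-97, 14))), -1) = Pow(Add(Rational(1, 6707), Add(-39878, 196, -1358)), -1) = Pow(Add(Rational(1, 6707), -41040), -1) = Pow(Rational(-275255279, 6707), -1) = Rational(-6707, 275255279)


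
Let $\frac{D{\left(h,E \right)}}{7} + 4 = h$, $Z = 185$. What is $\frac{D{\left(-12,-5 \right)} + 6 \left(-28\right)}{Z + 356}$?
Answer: $- \frac{280}{541} \approx -0.51756$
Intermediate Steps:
$D{\left(h,E \right)} = -28 + 7 h$
$\frac{D{\left(-12,-5 \right)} + 6 \left(-28\right)}{Z + 356} = \frac{\left(-28 + 7 \left(-12\right)\right) + 6 \left(-28\right)}{185 + 356} = \frac{\left(-28 - 84\right) - 168}{541} = \left(-112 - 168\right) \frac{1}{541} = \left(-280\right) \frac{1}{541} = - \frac{280}{541}$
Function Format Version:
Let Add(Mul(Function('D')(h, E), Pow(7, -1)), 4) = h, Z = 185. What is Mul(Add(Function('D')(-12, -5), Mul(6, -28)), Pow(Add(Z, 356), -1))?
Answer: Rational(-280, 541) ≈ -0.51756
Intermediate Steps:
Function('D')(h, E) = Add(-28, Mul(7, h))
Mul(Add(Function('D')(-12, -5), Mul(6, -28)), Pow(Add(Z, 356), -1)) = Mul(Add(Add(-28, Mul(7, -12)), Mul(6, -28)), Pow(Add(185, 356), -1)) = Mul(Add(Add(-28, -84), -168), Pow(541, -1)) = Mul(Add(-112, -168), Rational(1, 541)) = Mul(-280, Rational(1, 541)) = Rational(-280, 541)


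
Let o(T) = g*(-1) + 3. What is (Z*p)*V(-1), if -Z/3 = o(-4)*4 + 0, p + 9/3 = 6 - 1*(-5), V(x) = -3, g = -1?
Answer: 1152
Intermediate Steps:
o(T) = 4 (o(T) = -1*(-1) + 3 = 1 + 3 = 4)
p = 8 (p = -3 + (6 - 1*(-5)) = -3 + (6 + 5) = -3 + 11 = 8)
Z = -48 (Z = -3*(4*4 + 0) = -3*(16 + 0) = -3*16 = -48)
(Z*p)*V(-1) = -48*8*(-3) = -384*(-3) = 1152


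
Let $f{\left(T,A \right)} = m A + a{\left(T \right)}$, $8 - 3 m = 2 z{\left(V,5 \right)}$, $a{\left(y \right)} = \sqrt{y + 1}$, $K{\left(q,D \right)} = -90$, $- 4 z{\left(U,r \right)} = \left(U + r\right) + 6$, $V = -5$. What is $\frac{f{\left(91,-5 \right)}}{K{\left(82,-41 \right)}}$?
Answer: $\frac{11}{54} - \frac{\sqrt{23}}{45} \approx 0.09713$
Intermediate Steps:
$z{\left(U,r \right)} = - \frac{3}{2} - \frac{U}{4} - \frac{r}{4}$ ($z{\left(U,r \right)} = - \frac{\left(U + r\right) + 6}{4} = - \frac{6 + U + r}{4} = - \frac{3}{2} - \frac{U}{4} - \frac{r}{4}$)
$a{\left(y \right)} = \sqrt{1 + y}$
$m = \frac{11}{3}$ ($m = \frac{8}{3} - \frac{2 \left(- \frac{3}{2} - - \frac{5}{4} - \frac{5}{4}\right)}{3} = \frac{8}{3} - \frac{2 \left(- \frac{3}{2} + \frac{5}{4} - \frac{5}{4}\right)}{3} = \frac{8}{3} - \frac{2 \left(- \frac{3}{2}\right)}{3} = \frac{8}{3} - -1 = \frac{8}{3} + 1 = \frac{11}{3} \approx 3.6667$)
$f{\left(T,A \right)} = \sqrt{1 + T} + \frac{11 A}{3}$ ($f{\left(T,A \right)} = \frac{11 A}{3} + \sqrt{1 + T} = \sqrt{1 + T} + \frac{11 A}{3}$)
$\frac{f{\left(91,-5 \right)}}{K{\left(82,-41 \right)}} = \frac{\sqrt{1 + 91} + \frac{11}{3} \left(-5\right)}{-90} = \left(\sqrt{92} - \frac{55}{3}\right) \left(- \frac{1}{90}\right) = \left(2 \sqrt{23} - \frac{55}{3}\right) \left(- \frac{1}{90}\right) = \left(- \frac{55}{3} + 2 \sqrt{23}\right) \left(- \frac{1}{90}\right) = \frac{11}{54} - \frac{\sqrt{23}}{45}$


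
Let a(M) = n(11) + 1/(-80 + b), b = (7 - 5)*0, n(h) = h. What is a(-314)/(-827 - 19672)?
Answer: -293/546640 ≈ -0.00053600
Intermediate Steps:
b = 0 (b = 2*0 = 0)
a(M) = 879/80 (a(M) = 11 + 1/(-80 + 0) = 11 + 1/(-80) = 11 - 1/80 = 879/80)
a(-314)/(-827 - 19672) = 879/(80*(-827 - 19672)) = (879/80)/(-20499) = (879/80)*(-1/20499) = -293/546640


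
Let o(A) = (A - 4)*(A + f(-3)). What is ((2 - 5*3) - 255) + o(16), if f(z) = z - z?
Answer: -76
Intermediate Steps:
f(z) = 0
o(A) = A*(-4 + A) (o(A) = (A - 4)*(A + 0) = (-4 + A)*A = A*(-4 + A))
((2 - 5*3) - 255) + o(16) = ((2 - 5*3) - 255) + 16*(-4 + 16) = ((2 - 15) - 255) + 16*12 = (-13 - 255) + 192 = -268 + 192 = -76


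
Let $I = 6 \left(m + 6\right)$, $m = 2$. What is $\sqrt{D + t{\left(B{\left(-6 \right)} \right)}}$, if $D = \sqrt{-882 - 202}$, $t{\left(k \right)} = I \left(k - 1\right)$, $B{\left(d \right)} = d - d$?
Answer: $\sqrt{-48 + 2 i \sqrt{271}} \approx 2.259 + 7.2872 i$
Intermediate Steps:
$I = 48$ ($I = 6 \left(2 + 6\right) = 6 \cdot 8 = 48$)
$B{\left(d \right)} = 0$
$t{\left(k \right)} = -48 + 48 k$ ($t{\left(k \right)} = 48 \left(k - 1\right) = 48 \left(-1 + k\right) = -48 + 48 k$)
$D = 2 i \sqrt{271}$ ($D = \sqrt{-1084} = 2 i \sqrt{271} \approx 32.924 i$)
$\sqrt{D + t{\left(B{\left(-6 \right)} \right)}} = \sqrt{2 i \sqrt{271} + \left(-48 + 48 \cdot 0\right)} = \sqrt{2 i \sqrt{271} + \left(-48 + 0\right)} = \sqrt{2 i \sqrt{271} - 48} = \sqrt{-48 + 2 i \sqrt{271}}$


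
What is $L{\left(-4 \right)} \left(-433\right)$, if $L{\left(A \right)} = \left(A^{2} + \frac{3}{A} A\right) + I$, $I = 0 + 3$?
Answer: $-9526$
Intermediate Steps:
$I = 3$
$L{\left(A \right)} = 6 + A^{2}$ ($L{\left(A \right)} = \left(A^{2} + \frac{3}{A} A\right) + 3 = \left(A^{2} + 3\right) + 3 = \left(3 + A^{2}\right) + 3 = 6 + A^{2}$)
$L{\left(-4 \right)} \left(-433\right) = \left(6 + \left(-4\right)^{2}\right) \left(-433\right) = \left(6 + 16\right) \left(-433\right) = 22 \left(-433\right) = -9526$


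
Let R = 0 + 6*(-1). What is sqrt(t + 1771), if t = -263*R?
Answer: sqrt(3349) ≈ 57.871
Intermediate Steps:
R = -6 (R = 0 - 6 = -6)
t = 1578 (t = -263*(-6) = 1578)
sqrt(t + 1771) = sqrt(1578 + 1771) = sqrt(3349)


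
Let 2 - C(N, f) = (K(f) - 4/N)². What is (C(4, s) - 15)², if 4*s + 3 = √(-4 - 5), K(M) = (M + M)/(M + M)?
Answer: 169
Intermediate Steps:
K(M) = 1 (K(M) = (2*M)/((2*M)) = (2*M)*(1/(2*M)) = 1)
s = -¾ + 3*I/4 (s = -¾ + √(-4 - 5)/4 = -¾ + √(-9)/4 = -¾ + (3*I)/4 = -¾ + 3*I/4 ≈ -0.75 + 0.75*I)
C(N, f) = 2 - (1 - 4/N)²
(C(4, s) - 15)² = ((1 - 16/4² + 8/4) - 15)² = ((1 - 16*1/16 + 8*(¼)) - 15)² = ((1 - 1 + 2) - 15)² = (2 - 15)² = (-13)² = 169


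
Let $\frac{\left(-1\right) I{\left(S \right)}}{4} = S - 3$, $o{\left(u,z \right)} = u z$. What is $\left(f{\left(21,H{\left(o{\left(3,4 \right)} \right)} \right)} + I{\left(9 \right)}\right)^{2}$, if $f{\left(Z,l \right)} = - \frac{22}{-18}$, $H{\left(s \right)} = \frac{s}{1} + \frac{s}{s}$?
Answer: $\frac{42025}{81} \approx 518.83$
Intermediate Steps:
$I{\left(S \right)} = 12 - 4 S$ ($I{\left(S \right)} = - 4 \left(S - 3\right) = - 4 \left(-3 + S\right) = 12 - 4 S$)
$H{\left(s \right)} = 1 + s$ ($H{\left(s \right)} = s 1 + 1 = s + 1 = 1 + s$)
$f{\left(Z,l \right)} = \frac{11}{9}$ ($f{\left(Z,l \right)} = \left(-22\right) \left(- \frac{1}{18}\right) = \frac{11}{9}$)
$\left(f{\left(21,H{\left(o{\left(3,4 \right)} \right)} \right)} + I{\left(9 \right)}\right)^{2} = \left(\frac{11}{9} + \left(12 - 36\right)\right)^{2} = \left(\frac{11}{9} - 24\right)^{2} = \left(- \frac{205}{9}\right)^{2} = \frac{42025}{81}$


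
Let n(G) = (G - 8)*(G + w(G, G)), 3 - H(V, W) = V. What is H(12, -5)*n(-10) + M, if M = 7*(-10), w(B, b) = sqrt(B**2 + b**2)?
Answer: -1690 + 1620*sqrt(2) ≈ 601.03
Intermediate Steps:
H(V, W) = 3 - V
M = -70
n(G) = (-8 + G)*(G + sqrt(2)*sqrt(G**2)) (n(G) = (G - 8)*(G + sqrt(G**2 + G**2)) = (-8 + G)*(G + sqrt(2*G**2)) = (-8 + G)*(G + sqrt(2)*sqrt(G**2)))
H(12, -5)*n(-10) + M = (3 - 1*12)*((-10)**2 - 8*(-10) - 8*sqrt(2)*sqrt((-10)**2) - 10*sqrt(2)*sqrt((-10)**2)) - 70 = (3 - 12)*(100 + 80 - 8*sqrt(2)*sqrt(100) - 10*sqrt(2)*sqrt(100)) - 70 = -9*(100 + 80 - 8*sqrt(2)*10 - 10*sqrt(2)*10) - 70 = -9*(100 + 80 - 80*sqrt(2) - 100*sqrt(2)) - 70 = -9*(180 - 180*sqrt(2)) - 70 = (-1620 + 1620*sqrt(2)) - 70 = -1690 + 1620*sqrt(2)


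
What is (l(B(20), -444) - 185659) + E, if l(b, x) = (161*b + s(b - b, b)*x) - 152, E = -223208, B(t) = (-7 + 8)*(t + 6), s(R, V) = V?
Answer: -416377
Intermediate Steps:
B(t) = 6 + t (B(t) = 1*(6 + t) = 6 + t)
l(b, x) = -152 + 161*b + b*x (l(b, x) = (161*b + b*x) - 152 = -152 + 161*b + b*x)
(l(B(20), -444) - 185659) + E = ((-152 + 161*(6 + 20) + (6 + 20)*(-444)) - 185659) - 223208 = ((-152 + 161*26 + 26*(-444)) - 185659) - 223208 = ((-152 + 4186 - 11544) - 185659) - 223208 = (-7510 - 185659) - 223208 = -193169 - 223208 = -416377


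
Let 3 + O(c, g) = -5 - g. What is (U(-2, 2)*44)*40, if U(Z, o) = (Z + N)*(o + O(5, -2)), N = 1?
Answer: 7040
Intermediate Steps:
O(c, g) = -8 - g (O(c, g) = -3 + (-5 - g) = -8 - g)
U(Z, o) = (1 + Z)*(-6 + o) (U(Z, o) = (Z + 1)*(o + (-8 - 1*(-2))) = (1 + Z)*(o + (-8 + 2)) = (1 + Z)*(o - 6) = (1 + Z)*(-6 + o))
(U(-2, 2)*44)*40 = ((-6 + 2 - 6*(-2) - 2*2)*44)*40 = ((-6 + 2 + 12 - 4)*44)*40 = (4*44)*40 = 176*40 = 7040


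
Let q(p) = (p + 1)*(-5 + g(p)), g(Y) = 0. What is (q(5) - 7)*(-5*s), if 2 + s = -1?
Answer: -555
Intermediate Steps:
s = -3 (s = -2 - 1 = -3)
q(p) = -5 - 5*p (q(p) = (p + 1)*(-5 + 0) = (1 + p)*(-5) = -5 - 5*p)
(q(5) - 7)*(-5*s) = ((-5 - 5*5) - 7)*(-5*(-3)) = ((-5 - 25) - 7)*15 = (-30 - 7)*15 = -37*15 = -555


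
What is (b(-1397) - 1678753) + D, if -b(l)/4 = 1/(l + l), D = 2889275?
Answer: 1691099236/1397 ≈ 1.2105e+6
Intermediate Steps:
b(l) = -2/l (b(l) = -4/(l + l) = -4*1/(2*l) = -2/l)
(b(-1397) - 1678753) + D = (-2/(-1397) - 1678753) + 2889275 = (-2*(-1/1397) - 1678753) + 2889275 = (2/1397 - 1678753) + 2889275 = -2345217939/1397 + 2889275 = 1691099236/1397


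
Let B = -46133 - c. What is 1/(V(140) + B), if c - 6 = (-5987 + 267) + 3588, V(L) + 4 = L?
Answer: -1/43871 ≈ -2.2794e-5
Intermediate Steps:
V(L) = -4 + L
c = -2126 (c = 6 + ((-5987 + 267) + 3588) = 6 + (-5720 + 3588) = 6 - 2132 = -2126)
B = -44007 (B = -46133 - 1*(-2126) = -46133 + 2126 = -44007)
1/(V(140) + B) = 1/((-4 + 140) - 44007) = 1/(136 - 44007) = 1/(-43871) = -1/43871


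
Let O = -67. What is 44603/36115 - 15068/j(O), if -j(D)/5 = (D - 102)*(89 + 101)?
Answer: 661683083/579826325 ≈ 1.1412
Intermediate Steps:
j(D) = 96900 - 950*D (j(D) = -5*(D - 102)*(89 + 101) = -5*(-102 + D)*190 = -5*(-19380 + 190*D) = 96900 - 950*D)
44603/36115 - 15068/j(O) = 44603/36115 - 15068/(96900 - 950*(-67)) = 44603*(1/36115) - 15068/(96900 + 63650) = 44603/36115 - 15068/160550 = 44603/36115 - 15068*1/160550 = 44603/36115 - 7534/80275 = 661683083/579826325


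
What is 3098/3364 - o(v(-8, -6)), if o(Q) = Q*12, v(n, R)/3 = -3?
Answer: 183205/1682 ≈ 108.92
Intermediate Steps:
v(n, R) = -9 (v(n, R) = 3*(-3) = -9)
o(Q) = 12*Q
3098/3364 - o(v(-8, -6)) = 3098/3364 - 12*(-9) = 3098*(1/3364) - 1*(-108) = 1549/1682 + 108 = 183205/1682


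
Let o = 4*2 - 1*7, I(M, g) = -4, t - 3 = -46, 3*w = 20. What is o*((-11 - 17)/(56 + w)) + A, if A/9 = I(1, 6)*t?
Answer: 72735/47 ≈ 1547.6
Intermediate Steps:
w = 20/3 (w = (⅓)*20 = 20/3 ≈ 6.6667)
t = -43 (t = 3 - 46 = -43)
A = 1548 (A = 9*(-4*(-43)) = 9*172 = 1548)
o = 1 (o = 8 - 7 = 1)
o*((-11 - 17)/(56 + w)) + A = 1*((-11 - 17)/(56 + 20/3)) + 1548 = 1*(-28/188/3) + 1548 = 1*(-28*3/188) + 1548 = 1*(-21/47) + 1548 = -21/47 + 1548 = 72735/47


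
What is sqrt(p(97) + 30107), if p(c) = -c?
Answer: sqrt(30010) ≈ 173.23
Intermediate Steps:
sqrt(p(97) + 30107) = sqrt(-1*97 + 30107) = sqrt(-97 + 30107) = sqrt(30010)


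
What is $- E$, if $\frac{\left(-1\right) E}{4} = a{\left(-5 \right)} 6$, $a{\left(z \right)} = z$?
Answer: $-120$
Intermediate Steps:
$E = 120$ ($E = - 4 \left(\left(-5\right) 6\right) = \left(-4\right) \left(-30\right) = 120$)
$- E = \left(-1\right) 120 = -120$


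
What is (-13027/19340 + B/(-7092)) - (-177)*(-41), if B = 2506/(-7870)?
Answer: -97928109554603/13493044170 ≈ -7257.7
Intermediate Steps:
B = -1253/3935 (B = 2506*(-1/7870) = -1253/3935 ≈ -0.31842)
(-13027/19340 + B/(-7092)) - (-177)*(-41) = (-13027/19340 - 1253/3935/(-7092)) - (-177)*(-41) = (-13027*1/19340 - 1253/3935*(-1/7092)) - 1*7257 = (-13027/19340 + 1253/27907020) - 7257 = -9088012913/13493044170 - 7257 = -97928109554603/13493044170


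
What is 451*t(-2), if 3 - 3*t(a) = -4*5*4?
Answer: 37433/3 ≈ 12478.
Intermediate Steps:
t(a) = 83/3 (t(a) = 1 - (-4*5)*4/3 = 1 - (-20)*4/3 = 1 - ⅓*(-80) = 1 + 80/3 = 83/3)
451*t(-2) = 451*(83/3) = 37433/3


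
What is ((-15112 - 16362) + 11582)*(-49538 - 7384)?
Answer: 1132292424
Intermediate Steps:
((-15112 - 16362) + 11582)*(-49538 - 7384) = (-31474 + 11582)*(-56922) = -19892*(-56922) = 1132292424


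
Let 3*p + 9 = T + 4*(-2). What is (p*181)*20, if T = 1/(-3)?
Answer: -188240/9 ≈ -20916.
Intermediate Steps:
T = -⅓ ≈ -0.33333
p = -52/9 (p = -3 + (-⅓ + 4*(-2))/3 = -3 + (-⅓ - 8)/3 = -3 + (⅓)*(-25/3) = -3 - 25/9 = -52/9 ≈ -5.7778)
(p*181)*20 = -52/9*181*20 = -9412/9*20 = -188240/9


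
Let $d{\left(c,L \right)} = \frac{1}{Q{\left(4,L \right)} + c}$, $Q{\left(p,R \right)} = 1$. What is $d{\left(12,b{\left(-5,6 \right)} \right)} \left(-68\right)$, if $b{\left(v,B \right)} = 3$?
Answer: $- \frac{68}{13} \approx -5.2308$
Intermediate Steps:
$d{\left(c,L \right)} = \frac{1}{1 + c}$
$d{\left(12,b{\left(-5,6 \right)} \right)} \left(-68\right) = \frac{1}{1 + 12} \left(-68\right) = \frac{1}{13} \left(-68\right) = - \frac{68}{13}$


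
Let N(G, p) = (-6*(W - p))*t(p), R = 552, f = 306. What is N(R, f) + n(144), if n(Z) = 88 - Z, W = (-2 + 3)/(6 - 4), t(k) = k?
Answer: 560842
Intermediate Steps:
W = ½ (W = 1/2 = 1*(½) = ½ ≈ 0.50000)
N(G, p) = p*(-3 + 6*p) (N(G, p) = (-6*(½ - p))*p = (-3 + 6*p)*p = p*(-3 + 6*p))
N(R, f) + n(144) = 3*306*(-1 + 2*306) + (88 - 1*144) = 3*306*(-1 + 612) + (88 - 144) = 3*306*611 - 56 = 560898 - 56 = 560842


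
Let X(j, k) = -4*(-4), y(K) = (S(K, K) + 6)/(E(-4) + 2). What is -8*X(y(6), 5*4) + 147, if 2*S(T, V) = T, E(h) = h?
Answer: 19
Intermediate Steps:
S(T, V) = T/2
y(K) = -3 - K/4 (y(K) = (K/2 + 6)/(-4 + 2) = (6 + K/2)/(-2) = (6 + K/2)*(-1/2) = -3 - K/4)
X(j, k) = 16
-8*X(y(6), 5*4) + 147 = -8*16 + 147 = -128 + 147 = 19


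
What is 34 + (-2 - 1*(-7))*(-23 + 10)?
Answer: -31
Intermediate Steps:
34 + (-2 - 1*(-7))*(-23 + 10) = 34 + (-2 + 7)*(-13) = 34 + 5*(-13) = 34 - 65 = -31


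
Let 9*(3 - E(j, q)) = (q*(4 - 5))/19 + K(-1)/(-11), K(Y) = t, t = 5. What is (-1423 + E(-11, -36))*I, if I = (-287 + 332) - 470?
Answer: 1135311425/1881 ≈ 6.0357e+5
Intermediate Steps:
K(Y) = 5
E(j, q) = 302/99 + q/171 (E(j, q) = 3 - ((q*(4 - 5))/19 + 5/(-11))/9 = 3 - ((q*(-1))*(1/19) + 5*(-1/11))/9 = 3 - (-q*(1/19) - 5/11)/9 = 3 - (-q/19 - 5/11)/9 = 3 - (-5/11 - q/19)/9 = 3 + (5/99 + q/171) = 302/99 + q/171)
I = -425 (I = 45 - 470 = -425)
(-1423 + E(-11, -36))*I = (-1423 + (302/99 + (1/171)*(-36)))*(-425) = (-1423 + (302/99 - 4/19))*(-425) = (-1423 + 5342/1881)*(-425) = -2671321/1881*(-425) = 1135311425/1881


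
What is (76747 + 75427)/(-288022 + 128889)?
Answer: -152174/159133 ≈ -0.95627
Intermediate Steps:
(76747 + 75427)/(-288022 + 128889) = 152174/(-159133) = 152174*(-1/159133) = -152174/159133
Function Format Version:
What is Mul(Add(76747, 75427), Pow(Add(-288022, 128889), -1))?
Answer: Rational(-152174, 159133) ≈ -0.95627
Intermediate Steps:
Mul(Add(76747, 75427), Pow(Add(-288022, 128889), -1)) = Mul(152174, Pow(-159133, -1)) = Mul(152174, Rational(-1, 159133)) = Rational(-152174, 159133)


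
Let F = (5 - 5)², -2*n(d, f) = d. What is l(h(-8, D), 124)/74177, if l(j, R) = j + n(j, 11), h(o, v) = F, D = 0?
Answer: 0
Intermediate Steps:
n(d, f) = -d/2
F = 0 (F = 0² = 0)
h(o, v) = 0
l(j, R) = j/2 (l(j, R) = j - j/2 = j/2)
l(h(-8, D), 124)/74177 = ((½)*0)/74177 = 0*(1/74177) = 0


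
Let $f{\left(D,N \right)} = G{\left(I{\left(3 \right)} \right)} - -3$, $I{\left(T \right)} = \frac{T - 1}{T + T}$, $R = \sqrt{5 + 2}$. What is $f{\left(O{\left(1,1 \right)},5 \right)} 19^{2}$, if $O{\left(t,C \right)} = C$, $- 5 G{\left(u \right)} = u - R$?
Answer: $\frac{15884}{15} + \frac{361 \sqrt{7}}{5} \approx 1250.0$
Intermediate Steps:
$R = \sqrt{7} \approx 2.6458$
$I{\left(T \right)} = \frac{-1 + T}{2 T}$
$G{\left(u \right)} = - \frac{u}{5} + \frac{\sqrt{7}}{5}$ ($G{\left(u \right)} = - \frac{u - \sqrt{7}}{5} = - \frac{u}{5} + \frac{\sqrt{7}}{5}$)
$f{\left(D,N \right)} = \frac{44}{15} + \frac{\sqrt{7}}{5}$ ($f{\left(D,N \right)} = \left(- \frac{\frac{1}{2} \cdot \frac{1}{3} \left(-1 + 3\right)}{5} + \frac{\sqrt{7}}{5}\right) - -3 = \left(- \frac{\frac{1}{2} \cdot \frac{1}{3} \cdot 2}{5} + \frac{\sqrt{7}}{5}\right) + 3 = \left(\left(- \frac{1}{5}\right) \frac{1}{3} + \frac{\sqrt{7}}{5}\right) + 3 = \left(- \frac{1}{15} + \frac{\sqrt{7}}{5}\right) + 3 = \frac{44}{15} + \frac{\sqrt{7}}{5}$)
$f{\left(O{\left(1,1 \right)},5 \right)} 19^{2} = \left(\frac{44}{15} + \frac{\sqrt{7}}{5}\right) 19^{2} = \left(\frac{44}{15} + \frac{\sqrt{7}}{5}\right) 361 = \frac{15884}{15} + \frac{361 \sqrt{7}}{5}$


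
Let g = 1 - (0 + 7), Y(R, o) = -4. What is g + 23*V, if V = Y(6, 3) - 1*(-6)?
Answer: 40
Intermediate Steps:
V = 2 (V = -4 - 1*(-6) = -4 + 6 = 2)
g = -6 (g = 1 - 1*7 = 1 - 7 = -6)
g + 23*V = -6 + 23*2 = -6 + 46 = 40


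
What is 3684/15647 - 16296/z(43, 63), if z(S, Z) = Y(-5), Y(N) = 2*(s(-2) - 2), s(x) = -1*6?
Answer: 31880307/31294 ≈ 1018.7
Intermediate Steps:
s(x) = -6
Y(N) = -16 (Y(N) = 2*(-6 - 2) = 2*(-8) = -16)
z(S, Z) = -16
3684/15647 - 16296/z(43, 63) = 3684/15647 - 16296/(-16) = 3684*(1/15647) - 16296*(-1/16) = 3684/15647 + 2037/2 = 31880307/31294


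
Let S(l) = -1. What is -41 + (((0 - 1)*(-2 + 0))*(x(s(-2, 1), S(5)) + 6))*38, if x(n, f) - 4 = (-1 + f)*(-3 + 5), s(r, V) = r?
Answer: 415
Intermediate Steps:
x(n, f) = 2 + 2*f (x(n, f) = 4 + (-1 + f)*(-3 + 5) = 4 + (-1 + f)*2 = 4 + (-2 + 2*f) = 2 + 2*f)
-41 + (((0 - 1)*(-2 + 0))*(x(s(-2, 1), S(5)) + 6))*38 = -41 + (((0 - 1)*(-2 + 0))*((2 + 2*(-1)) + 6))*38 = -41 + ((-1*(-2))*((2 - 2) + 6))*38 = -41 + (2*(0 + 6))*38 = -41 + (2*6)*38 = -41 + 12*38 = -41 + 456 = 415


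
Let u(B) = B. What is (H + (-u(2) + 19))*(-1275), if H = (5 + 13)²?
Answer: -434775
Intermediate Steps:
H = 324 (H = 18² = 324)
(H + (-u(2) + 19))*(-1275) = (324 + (-1*2 + 19))*(-1275) = (324 + (-2 + 19))*(-1275) = (324 + 17)*(-1275) = 341*(-1275) = -434775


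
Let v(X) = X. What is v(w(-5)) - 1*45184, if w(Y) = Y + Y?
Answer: -45194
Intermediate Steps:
w(Y) = 2*Y
v(w(-5)) - 1*45184 = 2*(-5) - 1*45184 = -10 - 45184 = -45194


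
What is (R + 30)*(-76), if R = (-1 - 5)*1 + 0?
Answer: -1824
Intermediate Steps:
R = -6 (R = -6*1 + 0 = -6 + 0 = -6)
(R + 30)*(-76) = (-6 + 30)*(-76) = 24*(-76) = -1824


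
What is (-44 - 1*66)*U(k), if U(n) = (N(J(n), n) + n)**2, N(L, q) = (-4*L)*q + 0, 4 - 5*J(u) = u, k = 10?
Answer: -370040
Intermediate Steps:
J(u) = 4/5 - u/5
N(L, q) = -4*L*q (N(L, q) = -4*L*q + 0 = -4*L*q)
U(n) = (n - 4*n*(4/5 - n/5))**2 (U(n) = (-4*(4/5 - n/5)*n + n)**2 = (-4*n*(4/5 - n/5) + n)**2 = (n - 4*n*(4/5 - n/5))**2)
(-44 - 1*66)*U(k) = (-44 - 1*66)*((1/25)*10**2*(11 - 4*10)**2) = (-44 - 66)*((1/25)*100*(11 - 40)**2) = -22*100*(-29)**2/5 = -22*100*841/5 = -110*3364 = -370040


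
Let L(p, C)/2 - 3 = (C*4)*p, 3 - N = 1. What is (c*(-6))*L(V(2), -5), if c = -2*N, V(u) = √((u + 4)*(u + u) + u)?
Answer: 144 - 960*√26 ≈ -4751.1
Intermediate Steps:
N = 2 (N = 3 - 1*1 = 3 - 1 = 2)
V(u) = √(u + 2*u*(4 + u)) (V(u) = √((4 + u)*(2*u) + u) = √(2*u*(4 + u) + u) = √(u + 2*u*(4 + u)))
c = -4 (c = -2*2 = -4)
L(p, C) = 6 + 8*C*p (L(p, C) = 6 + 2*((C*4)*p) = 6 + 2*((4*C)*p) = 6 + 2*(4*C*p) = 6 + 8*C*p)
(c*(-6))*L(V(2), -5) = (-4*(-6))*(6 + 8*(-5)*√(2*(9 + 2*2))) = 24*(6 + 8*(-5)*√(2*(9 + 4))) = 24*(6 + 8*(-5)*√(2*13)) = 24*(6 + 8*(-5)*√26) = 24*(6 - 40*√26) = 144 - 960*√26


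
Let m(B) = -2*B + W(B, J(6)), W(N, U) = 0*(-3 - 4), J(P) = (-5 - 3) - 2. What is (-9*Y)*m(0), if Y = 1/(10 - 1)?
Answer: 0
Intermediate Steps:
J(P) = -10 (J(P) = -8 - 2 = -10)
W(N, U) = 0 (W(N, U) = 0*(-7) = 0)
m(B) = -2*B (m(B) = -2*B + 0 = -2*B)
Y = ⅑ (Y = 1/9 = ⅑ ≈ 0.11111)
(-9*Y)*m(0) = (-9*⅑)*(-2*0) = -1*0 = 0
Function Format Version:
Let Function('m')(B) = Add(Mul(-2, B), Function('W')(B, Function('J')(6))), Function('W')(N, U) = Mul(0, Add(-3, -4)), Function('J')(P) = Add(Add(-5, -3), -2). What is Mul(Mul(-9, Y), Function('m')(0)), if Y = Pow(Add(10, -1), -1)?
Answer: 0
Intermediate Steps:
Function('J')(P) = -10 (Function('J')(P) = Add(-8, -2) = -10)
Function('W')(N, U) = 0 (Function('W')(N, U) = Mul(0, -7) = 0)
Function('m')(B) = Mul(-2, B) (Function('m')(B) = Add(Mul(-2, B), 0) = Mul(-2, B))
Y = Rational(1, 9) (Y = Pow(9, -1) = Rational(1, 9) ≈ 0.11111)
Mul(Mul(-9, Y), Function('m')(0)) = Mul(Mul(-9, Rational(1, 9)), Mul(-2, 0)) = Mul(-1, 0) = 0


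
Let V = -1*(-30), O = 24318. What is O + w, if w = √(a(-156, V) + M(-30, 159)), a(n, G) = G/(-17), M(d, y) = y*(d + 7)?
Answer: 24318 + 3*I*√117487/17 ≈ 24318.0 + 60.488*I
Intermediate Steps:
V = 30
M(d, y) = y*(7 + d)
a(n, G) = -G/17 (a(n, G) = G*(-1/17) = -G/17)
w = 3*I*√117487/17 (w = √(-1/17*30 + 159*(7 - 30)) = √(-30/17 + 159*(-23)) = √(-30/17 - 3657) = √(-62199/17) = 3*I*√117487/17 ≈ 60.488*I)
O + w = 24318 + 3*I*√117487/17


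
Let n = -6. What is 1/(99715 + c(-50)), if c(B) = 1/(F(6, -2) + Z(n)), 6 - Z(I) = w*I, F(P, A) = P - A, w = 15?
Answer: 104/10370361 ≈ 1.0029e-5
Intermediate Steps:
Z(I) = 6 - 15*I
c(B) = 1/104 (c(B) = 1/((6 - 1*(-2)) + (6 - 15*(-6))) = 1/((6 + 2) + (6 + 90)) = 1/(8 + 96) = 1/104)
1/(99715 + c(-50)) = 1/(99715 + 1/104) = 1/(10370361/104) = 104/10370361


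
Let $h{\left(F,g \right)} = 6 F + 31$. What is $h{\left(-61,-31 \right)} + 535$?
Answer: $200$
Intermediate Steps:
$h{\left(F,g \right)} = 31 + 6 F$
$h{\left(-61,-31 \right)} + 535 = \left(31 + 6 \left(-61\right)\right) + 535 = \left(31 - 366\right) + 535 = -335 + 535 = 200$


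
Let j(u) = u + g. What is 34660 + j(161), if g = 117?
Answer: 34938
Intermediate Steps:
j(u) = 117 + u (j(u) = u + 117 = 117 + u)
34660 + j(161) = 34660 + (117 + 161) = 34660 + 278 = 34938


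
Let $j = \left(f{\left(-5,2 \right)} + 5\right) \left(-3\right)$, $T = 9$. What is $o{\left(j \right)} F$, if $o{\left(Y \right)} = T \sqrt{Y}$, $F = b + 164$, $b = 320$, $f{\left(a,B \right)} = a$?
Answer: $0$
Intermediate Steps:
$F = 484$ ($F = 320 + 164 = 484$)
$j = 0$ ($j = \left(-5 + 5\right) \left(-3\right) = 0 \left(-3\right) = 0$)
$o{\left(Y \right)} = 9 \sqrt{Y}$
$o{\left(j \right)} F = 9 \sqrt{0} \cdot 484 = 9 \cdot 0 \cdot 484 = 0 \cdot 484 = 0$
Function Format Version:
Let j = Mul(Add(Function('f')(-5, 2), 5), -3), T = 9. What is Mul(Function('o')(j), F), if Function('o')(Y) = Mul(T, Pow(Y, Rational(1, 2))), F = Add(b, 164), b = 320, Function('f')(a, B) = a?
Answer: 0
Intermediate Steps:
F = 484 (F = Add(320, 164) = 484)
j = 0 (j = Mul(Add(-5, 5), -3) = Mul(0, -3) = 0)
Function('o')(Y) = Mul(9, Pow(Y, Rational(1, 2)))
Mul(Function('o')(j), F) = Mul(Mul(9, Pow(0, Rational(1, 2))), 484) = Mul(Mul(9, 0), 484) = Mul(0, 484) = 0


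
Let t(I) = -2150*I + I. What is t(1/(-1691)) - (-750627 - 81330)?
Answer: 1406841436/1691 ≈ 8.3196e+5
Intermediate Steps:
t(I) = -2149*I
t(1/(-1691)) - (-750627 - 81330) = -2149/(-1691) - (-750627 - 81330) = -2149*(-1/1691) - 1*(-831957) = 2149/1691 + 831957 = 1406841436/1691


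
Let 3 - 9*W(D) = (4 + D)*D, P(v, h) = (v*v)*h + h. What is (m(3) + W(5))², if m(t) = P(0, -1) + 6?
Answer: ⅑ ≈ 0.11111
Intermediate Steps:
P(v, h) = h + h*v² (P(v, h) = v²*h + h = h*v² + h = h + h*v²)
W(D) = ⅓ - D*(4 + D)/9 (W(D) = ⅓ - (4 + D)*D/9 = ⅓ - D*(4 + D)/9)
m(t) = 5 (m(t) = -(1 + 0²) + 6 = -(1 + 0) + 6 = -1*1 + 6 = -1 + 6 = 5)
(m(3) + W(5))² = (5 + (⅓ - 4/9*5 - ⅑*5²))² = (5 + (⅓ - 20/9 - ⅑*25))² = (5 + (⅓ - 20/9 - 25/9))² = (5 - 14/3)² = (⅓)² = ⅑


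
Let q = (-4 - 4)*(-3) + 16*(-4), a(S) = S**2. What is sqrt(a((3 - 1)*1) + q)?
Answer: 6*I ≈ 6.0*I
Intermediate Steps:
q = -40 (q = -8*(-3) - 64 = 24 - 64 = -40)
sqrt(a((3 - 1)*1) + q) = sqrt(((3 - 1)*1)**2 - 40) = sqrt((2*1)**2 - 40) = sqrt(2**2 - 40) = sqrt(4 - 40) = sqrt(-36) = 6*I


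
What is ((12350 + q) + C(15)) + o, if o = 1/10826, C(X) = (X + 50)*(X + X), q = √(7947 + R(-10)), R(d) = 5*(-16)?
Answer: 154811801/10826 + √7867 ≈ 14389.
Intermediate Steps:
R(d) = -80
q = √7867 (q = √(7947 - 80) = √7867 ≈ 88.696)
C(X) = 2*X*(50 + X) (C(X) = (50 + X)*(2*X) = 2*X*(50 + X))
o = 1/10826 ≈ 9.2370e-5
((12350 + q) + C(15)) + o = ((12350 + √7867) + 2*15*(50 + 15)) + 1/10826 = ((12350 + √7867) + 2*15*65) + 1/10826 = ((12350 + √7867) + 1950) + 1/10826 = (14300 + √7867) + 1/10826 = 154811801/10826 + √7867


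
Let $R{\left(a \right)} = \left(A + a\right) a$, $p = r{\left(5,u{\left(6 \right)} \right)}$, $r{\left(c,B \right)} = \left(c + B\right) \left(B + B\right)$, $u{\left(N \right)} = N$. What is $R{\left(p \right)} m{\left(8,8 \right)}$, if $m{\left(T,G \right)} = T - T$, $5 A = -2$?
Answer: $0$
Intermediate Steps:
$A = - \frac{2}{5}$ ($A = \frac{1}{5} \left(-2\right) = - \frac{2}{5} \approx -0.4$)
$r{\left(c,B \right)} = 2 B \left(B + c\right)$ ($r{\left(c,B \right)} = \left(B + c\right) 2 B = 2 B \left(B + c\right)$)
$m{\left(T,G \right)} = 0$
$p = 132$ ($p = 2 \cdot 6 \left(6 + 5\right) = 2 \cdot 6 \cdot 11 = 132$)
$R{\left(a \right)} = a \left(- \frac{2}{5} + a\right)$ ($R{\left(a \right)} = \left(- \frac{2}{5} + a\right) a = a \left(- \frac{2}{5} + a\right)$)
$R{\left(p \right)} m{\left(8,8 \right)} = \frac{1}{5} \cdot 132 \left(-2 + 5 \cdot 132\right) 0 = \frac{1}{5} \cdot 132 \left(-2 + 660\right) 0 = \frac{1}{5} \cdot 132 \cdot 658 \cdot 0 = \frac{86856}{5} \cdot 0 = 0$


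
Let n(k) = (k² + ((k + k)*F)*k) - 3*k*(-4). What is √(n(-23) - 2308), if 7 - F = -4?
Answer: 37*√7 ≈ 97.893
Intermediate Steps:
F = 11 (F = 7 - 1*(-4) = 7 + 4 = 11)
n(k) = 12*k + 23*k² (n(k) = (k² + ((k + k)*11)*k) - 3*k*(-4) = (k² + ((2*k)*11)*k) + 12*k = (k² + (22*k)*k) + 12*k = (k² + 22*k²) + 12*k = 23*k² + 12*k = 12*k + 23*k²)
√(n(-23) - 2308) = √(-23*(12 + 23*(-23)) - 2308) = √(-23*(12 - 529) - 2308) = √(-23*(-517) - 2308) = √(11891 - 2308) = √9583 = 37*√7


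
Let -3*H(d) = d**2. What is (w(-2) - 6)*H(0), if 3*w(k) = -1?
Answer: 0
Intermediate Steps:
H(d) = -d**2/3
w(k) = -1/3 (w(k) = (1/3)*(-1) = -1/3)
(w(-2) - 6)*H(0) = (-1/3 - 6)*(-1/3*0**2) = -(-19)*0/9 = -19/3*0 = 0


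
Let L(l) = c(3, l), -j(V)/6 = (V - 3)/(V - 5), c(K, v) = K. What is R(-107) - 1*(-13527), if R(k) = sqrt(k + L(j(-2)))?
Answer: 13527 + 2*I*sqrt(26) ≈ 13527.0 + 10.198*I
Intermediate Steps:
j(V) = -6*(-3 + V)/(-5 + V) (j(V) = -6*(V - 3)/(V - 5) = -6*(-3 + V)/(-5 + V))
L(l) = 3
R(k) = sqrt(3 + k) (R(k) = sqrt(k + 3) = sqrt(3 + k))
R(-107) - 1*(-13527) = sqrt(3 - 107) - 1*(-13527) = sqrt(-104) + 13527 = 2*I*sqrt(26) + 13527 = 13527 + 2*I*sqrt(26)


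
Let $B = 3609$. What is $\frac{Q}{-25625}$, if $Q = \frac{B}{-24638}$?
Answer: $\frac{3609}{631348750} \approx 5.7163 \cdot 10^{-6}$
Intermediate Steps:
$Q = - \frac{3609}{24638}$ ($Q = \frac{3609}{-24638} = 3609 \left(- \frac{1}{24638}\right) = - \frac{3609}{24638} \approx -0.14648$)
$\frac{Q}{-25625} = - \frac{3609}{24638 \left(-25625\right)} = \left(- \frac{3609}{24638}\right) \left(- \frac{1}{25625}\right) = \frac{3609}{631348750}$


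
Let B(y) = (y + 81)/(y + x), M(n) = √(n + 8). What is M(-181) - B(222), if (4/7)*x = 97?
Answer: -1212/1567 + I*√173 ≈ -0.77345 + 13.153*I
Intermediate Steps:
x = 679/4 (x = (7/4)*97 = 679/4 ≈ 169.75)
M(n) = √(8 + n)
B(y) = (81 + y)/(679/4 + y) (B(y) = (y + 81)/(y + 679/4) = (81 + y)/(679/4 + y))
M(-181) - B(222) = √(8 - 181) - 4*(81 + 222)/(679 + 4*222) = √(-173) - 4*303/(679 + 888) = I*√173 - 4*303/1567 = I*√173 - 1*1212/1567 = I*√173 - 1212/1567 = -1212/1567 + I*√173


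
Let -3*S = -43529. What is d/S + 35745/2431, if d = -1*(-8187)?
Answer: 1615651896/105818999 ≈ 15.268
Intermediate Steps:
S = 43529/3 (S = -⅓*(-43529) = 43529/3 ≈ 14510.)
d = 8187
d/S + 35745/2431 = 8187/(43529/3) + 35745/2431 = 8187*(3/43529) + 35745*(1/2431) = 24561/43529 + 35745/2431 = 1615651896/105818999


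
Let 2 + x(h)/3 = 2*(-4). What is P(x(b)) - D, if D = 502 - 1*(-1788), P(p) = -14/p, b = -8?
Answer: -34343/15 ≈ -2289.5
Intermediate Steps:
x(h) = -30 (x(h) = -6 + 3*(2*(-4)) = -6 + 3*(-8) = -6 - 24 = -30)
D = 2290 (D = 502 + 1788 = 2290)
P(x(b)) - D = -14/(-30) - 1*2290 = -14*(-1/30) - 2290 = 7/15 - 2290 = -34343/15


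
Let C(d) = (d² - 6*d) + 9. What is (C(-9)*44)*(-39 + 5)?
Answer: -215424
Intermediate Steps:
C(d) = 9 + d² - 6*d
(C(-9)*44)*(-39 + 5) = ((9 + (-9)² - 6*(-9))*44)*(-39 + 5) = ((9 + 81 + 54)*44)*(-34) = (144*44)*(-34) = 6336*(-34) = -215424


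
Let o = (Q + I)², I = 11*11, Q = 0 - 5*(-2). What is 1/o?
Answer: 1/17161 ≈ 5.8272e-5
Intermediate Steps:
Q = 10 (Q = 0 + 10 = 10)
I = 121
o = 17161 (o = (10 + 121)² = 131² = 17161)
1/o = 1/17161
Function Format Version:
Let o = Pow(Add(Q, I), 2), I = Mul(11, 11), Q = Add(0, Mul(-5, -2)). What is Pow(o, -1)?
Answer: Rational(1, 17161) ≈ 5.8272e-5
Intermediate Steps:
Q = 10 (Q = Add(0, 10) = 10)
I = 121
o = 17161 (o = Pow(Add(10, 121), 2) = Pow(131, 2) = 17161)
Pow(o, -1) = Pow(17161, -1) = Rational(1, 17161)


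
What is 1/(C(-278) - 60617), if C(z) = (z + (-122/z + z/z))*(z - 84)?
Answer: 139/5490241 ≈ 2.5318e-5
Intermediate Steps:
C(z) = (-84 + z)*(1 + z - 122/z) (C(z) = (z + (-122/z + 1))*(-84 + z) = (z + (1 - 122/z))*(-84 + z) = (1 + z - 122/z)*(-84 + z) = (-84 + z)*(1 + z - 122/z))
1/(C(-278) - 60617) = 1/((-206 + (-278)² - 83*(-278) + 10248/(-278)) - 60617) = 1/((-206 + 77284 + 23074 + 10248*(-1/278)) - 60617) = 1/((-206 + 77284 + 23074 - 5124/139) - 60617) = 1/(13916004/139 - 60617) = 1/(5490241/139) = 139/5490241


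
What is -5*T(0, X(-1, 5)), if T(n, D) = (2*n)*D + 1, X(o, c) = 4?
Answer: -5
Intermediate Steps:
T(n, D) = 1 + 2*D*n (T(n, D) = 2*D*n + 1 = 1 + 2*D*n)
-5*T(0, X(-1, 5)) = -5*(1 + 2*4*0) = -5*(1 + 0) = -5*1 = -5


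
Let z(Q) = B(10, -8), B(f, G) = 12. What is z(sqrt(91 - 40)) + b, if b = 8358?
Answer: 8370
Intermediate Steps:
z(Q) = 12
z(sqrt(91 - 40)) + b = 12 + 8358 = 8370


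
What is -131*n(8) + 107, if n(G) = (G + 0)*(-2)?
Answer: 2203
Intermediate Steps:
n(G) = -2*G (n(G) = G*(-2) = -2*G)
-131*n(8) + 107 = -(-262)*8 + 107 = -131*(-16) + 107 = 2096 + 107 = 2203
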